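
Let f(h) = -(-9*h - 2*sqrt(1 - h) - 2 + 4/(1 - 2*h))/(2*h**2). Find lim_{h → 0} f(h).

Substitution gives 0/0; apply L'Hôpital's rule 2 times.
After differentiating numerator and denominator 2 times the quotient is (-32/(2*h - 1)^3 + 1/(2*(1 - h)^(3/2)))/(-4); at h = 0 this is -65/8.

-65/8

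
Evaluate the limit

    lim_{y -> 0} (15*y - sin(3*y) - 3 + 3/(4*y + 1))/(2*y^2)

Substitution gives 0/0 (the numerator vanishes to order 2).
Expand each term to order y^2: the coefficient of y^2 in 3·1/(1 + 4y) is 48 and in −sin(3y) is 0.
Lower-order terms cancel with the polynomial part, so the numerator is (48)·y^2 + o(y^2), and the limit is (48)/(2) = 24.

24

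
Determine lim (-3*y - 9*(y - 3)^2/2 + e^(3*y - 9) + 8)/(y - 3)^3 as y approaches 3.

Direct substitution gives 0/0.
Apply L'Hôpital: lim (-9*y + 3*e^(3*y - 9) + 24)/(3*(y - 3)^2), still 0/0.
Apply L'Hôpital: lim (9*e^(3*y - 9) - 9)/(6*y - 18), still 0/0.
After 3 applications of L'Hôpital's rule the quotient is (27*e^(3*y - 9))/(6); substituting y = 3 gives 9/2.

9/2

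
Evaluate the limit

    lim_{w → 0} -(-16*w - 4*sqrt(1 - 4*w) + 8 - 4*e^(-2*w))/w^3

Substitution gives 0/0 (the numerator vanishes to order 3).
Expand each term to order w^3: the coefficient of w^3 in -4·√(1 - 4w) is 16 and in -4·e^(-2w) is 16/3.
Lower-order terms cancel with the polynomial part, so the numerator is (64/3)·w^3 + o(w^3), and the limit is (64/3)/(-1) = -64/3.

-64/3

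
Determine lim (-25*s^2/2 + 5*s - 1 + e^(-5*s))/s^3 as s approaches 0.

-125/6

Direct substitution gives 0/0.
Apply L'Hôpital: lim (-25*s + 5 - 5*e^(-5*s))/(3*s^2), still 0/0.
Apply L'Hôpital: lim (-25 + 25*e^(-5*s))/(6*s), still 0/0.
After 3 applications of L'Hôpital's rule the quotient is (-125*e^(-5*s))/(6); substituting s = 0 gives -125/6.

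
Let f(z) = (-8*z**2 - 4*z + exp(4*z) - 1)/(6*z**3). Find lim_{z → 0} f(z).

Direct substitution gives 0/0.
Apply L'Hôpital: lim (-16*z + 4*e^(4*z) - 4)/(18*z^2), still 0/0.
Apply L'Hôpital: lim (16*e^(4*z) - 16)/(36*z), still 0/0.
After 3 applications of L'Hôpital's rule the quotient is (64*e^(4*z))/(36); substituting z = 0 gives 16/9.

16/9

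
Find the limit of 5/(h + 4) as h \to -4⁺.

As h → -4⁺, (h + 4) → 0⁺, so (h + 4)^1 → 0⁺ and 5/(h + 4)^1 → ∞.

∞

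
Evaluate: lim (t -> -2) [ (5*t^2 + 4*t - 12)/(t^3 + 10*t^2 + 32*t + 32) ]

At t = -2 both the top and bottom vanish — a removable singularity. Factoring out (t + 2) from each leaves (5*t - 6)/(t^2 + 8*t + 16), which at t = -2 equals -4.

-4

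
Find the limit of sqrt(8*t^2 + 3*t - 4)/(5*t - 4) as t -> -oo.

For large |t|, √(8*t^2 + 3*t - 4) ≈ √8·|t| and the denominator ≈ 5t.
Since t → −∞, |t| = −t, giving −√8/(5) = -2*√(2)/5.

-2*√(2)/5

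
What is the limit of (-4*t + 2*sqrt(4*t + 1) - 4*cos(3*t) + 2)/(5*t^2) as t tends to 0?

Substitution gives 0/0 (the numerator vanishes to order 2).
Expand each term to order t^2: the coefficient of t^2 in -4·cos(3t) is 18 and in 2·√(1 + 4t) is -4.
Lower-order terms cancel with the polynomial part, so the numerator is (14)·t^2 + o(t^2), and the limit is (14)/(5) = 14/5.

14/5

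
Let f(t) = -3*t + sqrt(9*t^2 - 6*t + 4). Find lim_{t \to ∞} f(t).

This has the form ∞ − ∞. Multiply and divide by the conjugate √(9*t^2 - 6*t + 4) + 3t.
That gives (-6t + 4) / (√(9*t^2 - 6*t + 4) + 3t).
Divide numerator and denominator by t: the limit is -6/(2·3) = -1.

-1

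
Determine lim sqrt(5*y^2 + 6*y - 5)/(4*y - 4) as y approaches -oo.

For large |y|, √(5*y^2 + 6*y - 5) ≈ √5·|y| and the denominator ≈ 4y.
Since y → −∞, |y| = −y, giving −√5/(4) = -√(5)/4.

-√(5)/4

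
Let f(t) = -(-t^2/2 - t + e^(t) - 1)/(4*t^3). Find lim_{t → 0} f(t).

Direct substitution gives 0/0.
Apply L'Hôpital: lim (-t + e^(t) - 1)/(-12*t^2), still 0/0.
Apply L'Hôpital: lim (e^(t) - 1)/(-24*t), still 0/0.
After 3 applications of L'Hôpital's rule the quotient is (e^(t))/(-24); substituting t = 0 gives -1/24.

-1/24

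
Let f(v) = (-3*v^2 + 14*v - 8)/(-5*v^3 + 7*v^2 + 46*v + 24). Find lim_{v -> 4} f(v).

5/69

Since v = 4 makes numerator and denominator zero, (v - 4) divides both.
Cancelling it gives (2 - 3*v)/(-5*v^2 - 13*v - 6); now plug in v = 4 to get 5/69.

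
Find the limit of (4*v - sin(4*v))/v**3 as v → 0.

Direct substitution gives 0/0.
Apply L'Hôpital: lim (4 - 4*cos(4*v))/(3*v^2), still 0/0.
Apply L'Hôpital: lim (16*sin(4*v))/(6*v), still 0/0.
After 3 applications of L'Hôpital's rule the quotient is (64*cos(4*v))/(6); substituting v = 0 gives 32/3.

32/3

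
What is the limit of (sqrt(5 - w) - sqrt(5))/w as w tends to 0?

-√(5)/10

A 0/0 form; rationalise with √(5 - w) + √5. This collapses the numerator to -w, leaving -1/(√(5 - w) + √5) → -1/(2√5) = -√(5)/10.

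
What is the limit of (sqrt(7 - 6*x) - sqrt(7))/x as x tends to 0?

Substitution gives 0/0. Multiply numerator and denominator by the conjugate √(7 - 6x) + √7.
The numerator becomes (7 - 6x) − 7 = -6x, so the expression simplifies to -6/(√(7 - 6x) + √7).
Letting x → 0 gives -6/(2√7) = -3*√(7)/7.

-3*√(7)/7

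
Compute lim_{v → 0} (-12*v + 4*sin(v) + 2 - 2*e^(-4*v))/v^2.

-16

Substitution gives 0/0; apply L'Hôpital's rule 2 times.
After differentiating numerator and denominator 2 times the quotient is (-4*sin(v) - 32*e^(-4*v))/(2); at v = 0 this is -16.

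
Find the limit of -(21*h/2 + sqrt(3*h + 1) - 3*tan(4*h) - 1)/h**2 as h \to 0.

Substitution gives 0/0 (the numerator vanishes to order 2).
Expand each term to order h^2: the coefficient of h^2 in √(1 + 3h) is -9/8 and in -3·tan(4h) is 0.
Lower-order terms cancel with the polynomial part, so the numerator is (-9/8)·h^2 + o(h^2), and the limit is (-9/8)/(-1) = 9/8.

9/8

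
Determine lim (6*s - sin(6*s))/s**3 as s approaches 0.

Direct substitution gives 0/0.
Apply L'Hôpital: lim (6 - 6*cos(6*s))/(3*s^2), still 0/0.
Apply L'Hôpital: lim (36*sin(6*s))/(6*s), still 0/0.
After 3 applications of L'Hôpital's rule the quotient is (216*cos(6*s))/(6); substituting s = 0 gives 36.

36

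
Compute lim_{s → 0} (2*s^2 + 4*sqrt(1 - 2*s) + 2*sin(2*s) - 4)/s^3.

Substitution gives 0/0; apply L'Hôpital's rule 3 times.
After differentiating numerator and denominator 3 times the quotient is (-16*cos(2*s) - 12/(1 - 2*s)^(5/2))/(6); at s = 0 this is -14/3.

-14/3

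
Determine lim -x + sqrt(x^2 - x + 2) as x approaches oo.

-1/2

An ∞ − ∞ form. Rationalising with the conjugate, the difference becomes (-x + 2) / (√(x^2 - x + 2) + x).
For large x the denominator behaves like 2·x, so the quotient tends to -1/2 = -1/2.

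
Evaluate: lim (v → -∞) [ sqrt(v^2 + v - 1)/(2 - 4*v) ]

1/4

For large |v|, √(v^2 + v - 1) ≈ √1·|v| and the denominator ≈ -4v.
Since v → −∞, |v| = −v, giving −√1/(-4) = 1/4.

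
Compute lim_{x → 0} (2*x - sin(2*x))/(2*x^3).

Direct substitution gives 0/0.
Apply L'Hôpital: lim (2 - 2*cos(2*x))/(6*x^2), still 0/0.
Apply L'Hôpital: lim (4*sin(2*x))/(12*x), still 0/0.
After 3 applications of L'Hôpital's rule the quotient is (8*cos(2*x))/(12); substituting x = 0 gives 2/3.

2/3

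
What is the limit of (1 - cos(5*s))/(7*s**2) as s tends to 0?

Substitution gives 0/0.
Use (1 − cos u)/u² → 1/2 with u = 5s: the limit is 5²/(2·7) = 25/14.

25/14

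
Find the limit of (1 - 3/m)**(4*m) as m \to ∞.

e^(-12)

Write it as [(1 - 3/m)^m]^(4) · (1 - 3/m)^(0). The bracketed term tends to e^(-3) and the second factor to 1, so the limit is e^(-12).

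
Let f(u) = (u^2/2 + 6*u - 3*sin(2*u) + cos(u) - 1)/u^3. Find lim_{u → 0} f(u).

4

Substitution gives 0/0 (the numerator vanishes to order 3).
Expand each term to order u^3: the coefficient of u^3 in -3·sin(2u) is 4 and in cos(u) is 0.
Lower-order terms cancel with the polynomial part, so the numerator is (4)·u^3 + o(u^3), and the limit is (4)/(1) = 4.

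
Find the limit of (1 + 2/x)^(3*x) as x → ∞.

Write it as [(1 + 2/x)^x]^(3) · (1 + 2/x)^(0). The bracketed term tends to e^(2) and the second factor to 1, so the limit is e^(6).

e^(6)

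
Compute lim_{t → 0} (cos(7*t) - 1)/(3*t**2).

Direct substitution gives 0/0.
Apply L'Hôpital: lim (-7*sin(7*t))/(6*t), still 0/0.
After 2 applications of L'Hôpital's rule the quotient is (-49*cos(7*t))/(6); substituting t = 0 gives -49/6.

-49/6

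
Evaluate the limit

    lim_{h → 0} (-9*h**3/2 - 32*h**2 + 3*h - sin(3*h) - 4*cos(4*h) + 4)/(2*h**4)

-64/3

Substitution gives 0/0 (the numerator vanishes to order 4).
Expand each term to order h^4: the coefficient of h^4 in -4·cos(4h) is -128/3 and in −sin(3h) is 0.
Lower-order terms cancel with the polynomial part, so the numerator is (-128/3)·h^4 + o(h^4), and the limit is (-128/3)/(2) = -64/3.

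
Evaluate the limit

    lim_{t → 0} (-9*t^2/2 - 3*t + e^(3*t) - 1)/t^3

9/2

Direct substitution gives 0/0.
Apply L'Hôpital: lim (-9*t + 3*e^(3*t) - 3)/(3*t^2), still 0/0.
Apply L'Hôpital: lim (9*e^(3*t) - 9)/(6*t), still 0/0.
After 3 applications of L'Hôpital's rule the quotient is (27*e^(3*t))/(6); substituting t = 0 gives 9/2.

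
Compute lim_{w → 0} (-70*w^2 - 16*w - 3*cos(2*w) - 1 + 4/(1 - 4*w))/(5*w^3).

Substitution gives 0/0 (the numerator vanishes to order 3).
Expand each term to order w^3: the coefficient of w^3 in 4·1/(1 - 4w) is 256 and in -3·cos(2w) is 0.
Lower-order terms cancel with the polynomial part, so the numerator is (256)·w^3 + o(w^3), and the limit is (256)/(5) = 256/5.

256/5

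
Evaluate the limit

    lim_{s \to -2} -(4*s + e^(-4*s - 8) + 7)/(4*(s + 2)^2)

Direct substitution gives 0/0.
Apply L'Hôpital: lim (4 - 4*e^(-4*s - 8))/(-8*s - 16), still 0/0.
After 2 applications of L'Hôpital's rule the quotient is (16*e^(-4*s - 8))/(-8); substituting s = -2 gives -2.

-2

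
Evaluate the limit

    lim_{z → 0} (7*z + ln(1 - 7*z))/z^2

Direct substitution gives 0/0.
Apply L'Hôpital: lim (7 - 7/(1 - 7*z))/(2*z), still 0/0.
After 2 applications of L'Hôpital's rule the quotient is (-49/(1 - 7*z)^2)/(2); substituting z = 0 gives -49/2.

-49/2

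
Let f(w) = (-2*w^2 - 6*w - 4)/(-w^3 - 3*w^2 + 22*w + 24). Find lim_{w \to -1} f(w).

-2/25

Direct substitution gives 0/0, so factor. Both numerator and denominator have (w + 1) as a factor.
After cancelling, the expression reduces to (-2*w - 4)/(-w^2 - 2*w + 24).
Substituting w = -1 gives -2/25.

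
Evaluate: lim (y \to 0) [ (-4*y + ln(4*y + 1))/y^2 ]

-8

Direct substitution gives 0/0.
Apply L'Hôpital: lim (-4 + 4/(4*y + 1))/(2*y), still 0/0.
After 2 applications of L'Hôpital's rule the quotient is (-16/(4*y + 1)^2)/(2); substituting y = 0 gives -8.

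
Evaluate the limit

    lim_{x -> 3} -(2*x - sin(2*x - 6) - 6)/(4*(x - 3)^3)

-1/3

Direct substitution gives 0/0.
Apply L'Hôpital: lim (2 - 2*cos(2*x - 6))/(-12*(x - 3)^2), still 0/0.
Apply L'Hôpital: lim (4*sin(2*x - 6))/(72 - 24*x), still 0/0.
After 3 applications of L'Hôpital's rule the quotient is (8*cos(2*x - 6))/(-24); substituting x = 3 gives -1/3.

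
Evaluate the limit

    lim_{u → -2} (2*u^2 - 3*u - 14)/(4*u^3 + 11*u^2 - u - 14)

Direct substitution gives 0/0, so factor. Both numerator and denominator have (u + 2) as a factor.
After cancelling, the expression reduces to (2*u - 7)/(4*u^2 + 3*u - 7).
Substituting u = -2 gives -11/3.

-11/3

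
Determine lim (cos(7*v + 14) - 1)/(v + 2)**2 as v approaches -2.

Direct substitution gives 0/0.
Apply L'Hôpital: lim (-7*sin(7*v + 14))/(2*v + 4), still 0/0.
After 2 applications of L'Hôpital's rule the quotient is (-49*cos(7*v + 14))/(2); substituting v = -2 gives -49/2.

-49/2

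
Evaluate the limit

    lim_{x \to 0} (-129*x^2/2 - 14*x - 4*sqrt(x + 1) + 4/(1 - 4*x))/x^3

Substitution gives 0/0; apply L'Hôpital's rule 3 times.
After differentiating numerator and denominator 3 times the quotient is (1536/(4*x - 1)^4 - 3/(2*(x + 1)^(5/2)))/(6); at x = 0 this is 1023/4.

1023/4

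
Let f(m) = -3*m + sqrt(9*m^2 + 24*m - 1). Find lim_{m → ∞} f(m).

4

An ∞ − ∞ form. Rationalising with the conjugate, the difference becomes (24m - 1) / (√(9*m^2 + 24*m - 1) + 3m).
For large m the denominator behaves like 2·3m, so the quotient tends to 24/6 = 4.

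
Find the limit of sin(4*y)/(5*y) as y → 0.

4/5

Substitution gives 0/0.
Write it as (4/5)·sin(4y)/(4y); since sin(u)/u → 1, the limit is 4/5.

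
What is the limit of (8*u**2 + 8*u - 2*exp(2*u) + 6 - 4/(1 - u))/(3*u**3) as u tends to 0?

-20/9

Substitution gives 0/0; apply L'Hôpital's rule 3 times.
After differentiating numerator and denominator 3 times the quotient is (-16*e^(2*u) - 24/(u - 1)^4)/(18); at u = 0 this is -20/9.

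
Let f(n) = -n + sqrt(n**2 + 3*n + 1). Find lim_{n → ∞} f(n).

3/2

This has the form ∞ − ∞. Multiply and divide by the conjugate √(n^2 + 3*n + 1) + n.
That gives (3n + 1) / (√(n^2 + 3*n + 1) + n).
Divide numerator and denominator by n: the limit is 3/(2·1) = 3/2.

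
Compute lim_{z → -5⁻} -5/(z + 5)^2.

-∞

As z → -5⁻, (z + 5) → 0⁻, so (z + 5)^2 → 0⁺ and -5/(z + 5)^2 → -∞.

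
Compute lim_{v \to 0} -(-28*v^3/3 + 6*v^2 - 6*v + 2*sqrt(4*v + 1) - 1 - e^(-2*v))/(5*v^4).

62/15

Substitution gives 0/0 (the numerator vanishes to order 4).
Expand each term to order v^4: the coefficient of v^4 in 2·√(1 + 4v) is -20 and in −e^(-2v) is -2/3.
Lower-order terms cancel with the polynomial part, so the numerator is (-62/3)·v^4 + o(v^4), and the limit is (-62/3)/(-5) = 62/15.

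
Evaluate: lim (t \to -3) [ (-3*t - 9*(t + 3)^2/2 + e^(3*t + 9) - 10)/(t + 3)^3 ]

9/2

Direct substitution gives 0/0.
Apply L'Hôpital: lim (-9*t + 3*e^(3*t + 9) - 30)/(3*(t + 3)^2), still 0/0.
Apply L'Hôpital: lim (9*e^(3*t + 9) - 9)/(6*t + 18), still 0/0.
After 3 applications of L'Hôpital's rule the quotient is (27*e^(3*t + 9))/(6); substituting t = -3 gives 9/2.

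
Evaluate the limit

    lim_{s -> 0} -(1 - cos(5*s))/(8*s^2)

-25/16

Substitution gives 0/0.
Use (1 − cos u)/u² → 1/2 with u = 5s: the limit is 5²/(2·(-8)) = -25/16.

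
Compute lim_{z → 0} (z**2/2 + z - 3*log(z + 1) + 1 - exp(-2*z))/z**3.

1/3

Substitution gives 0/0 (the numerator vanishes to order 3).
Expand each term to order z^3: the coefficient of z^3 in -3·ln(1 + z) is -1 and in −e^(-2z) is 4/3.
Lower-order terms cancel with the polynomial part, so the numerator is (1/3)·z^3 + o(z^3), and the limit is (1/3)/(1) = 1/3.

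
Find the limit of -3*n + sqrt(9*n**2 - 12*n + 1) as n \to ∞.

-2

This has the form ∞ − ∞. Multiply and divide by the conjugate √(9*n^2 - 12*n + 1) + 3n.
That gives (-12n + 1) / (√(9*n^2 - 12*n + 1) + 3n).
Divide numerator and denominator by n: the limit is -12/(2·3) = -2.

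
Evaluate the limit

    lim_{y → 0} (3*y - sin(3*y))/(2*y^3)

9/4

Direct substitution gives 0/0.
Apply L'Hôpital: lim (3 - 3*cos(3*y))/(6*y^2), still 0/0.
Apply L'Hôpital: lim (9*sin(3*y))/(12*y), still 0/0.
After 3 applications of L'Hôpital's rule the quotient is (27*cos(3*y))/(12); substituting y = 0 gives 9/4.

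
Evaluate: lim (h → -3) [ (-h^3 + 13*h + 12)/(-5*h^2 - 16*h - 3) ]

-1

At h = -3 both the top and bottom vanish — a removable singularity. Factoring out (h + 3) from each leaves (-h^2 + 3*h + 4)/(-5*h - 1), which at h = -3 equals -1.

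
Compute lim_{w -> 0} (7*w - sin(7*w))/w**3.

Direct substitution gives 0/0.
Apply L'Hôpital: lim (7 - 7*cos(7*w))/(3*w^2), still 0/0.
Apply L'Hôpital: lim (49*sin(7*w))/(6*w), still 0/0.
After 3 applications of L'Hôpital's rule the quotient is (343*cos(7*w))/(6); substituting w = 0 gives 343/6.

343/6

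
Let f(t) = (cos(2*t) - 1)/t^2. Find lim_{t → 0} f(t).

-2

Direct substitution gives 0/0.
Apply L'Hôpital: lim (-2*sin(2*t))/(2*t), still 0/0.
After 2 applications of L'Hôpital's rule the quotient is (-4*cos(2*t))/(2); substituting t = 0 gives -2.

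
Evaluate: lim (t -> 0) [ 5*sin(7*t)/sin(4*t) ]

Substitution gives 0/0.
Divide numerator and denominator by t: sin(7t)/t → 7 and sin(4t)/t → 4, so the limit is 5·7/4 = 35/4.

35/4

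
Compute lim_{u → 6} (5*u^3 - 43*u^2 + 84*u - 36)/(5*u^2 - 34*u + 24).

54/13

At u = 6 both the top and bottom vanish — a removable singularity. Factoring out (u - 6) from each leaves (5*u^2 - 13*u + 6)/(5*u - 4), which at u = 6 equals 54/13.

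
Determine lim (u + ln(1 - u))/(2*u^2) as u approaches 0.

Direct substitution gives 0/0.
Apply L'Hôpital: lim (1 - 1/(1 - u))/(4*u), still 0/0.
After 2 applications of L'Hôpital's rule the quotient is (-1/(1 - u)^2)/(4); substituting u = 0 gives -1/4.

-1/4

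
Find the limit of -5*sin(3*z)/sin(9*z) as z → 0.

-5/3

Substitution gives 0/0.
Divide numerator and denominator by z: sin(3z)/z → 3 and sin(9z)/z → 9, so the limit is -5·3/9 = -5/3.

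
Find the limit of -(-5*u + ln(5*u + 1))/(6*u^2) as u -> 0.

25/12

Direct substitution gives 0/0.
Apply L'Hôpital: lim (-5 + 5/(5*u + 1))/(-12*u), still 0/0.
After 2 applications of L'Hôpital's rule the quotient is (-25/(5*u + 1)^2)/(-12); substituting u = 0 gives 25/12.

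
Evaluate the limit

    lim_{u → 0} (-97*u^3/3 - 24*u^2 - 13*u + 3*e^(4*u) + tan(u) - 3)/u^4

32

Substitution gives 0/0 (the numerator vanishes to order 4).
Expand each term to order u^4: the coefficient of u^4 in tan(u) is 0 and in 3·e^(4u) is 32.
Lower-order terms cancel with the polynomial part, so the numerator is (32)·u^4 + o(u^4), and the limit is (32)/(1) = 32.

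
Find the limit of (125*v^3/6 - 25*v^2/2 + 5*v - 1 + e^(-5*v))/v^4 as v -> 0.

625/24

Direct substitution gives 0/0.
Apply L'Hôpital: lim (125*v^2/2 - 25*v + 5 - 5*e^(-5*v))/(4*v^3), still 0/0.
Apply L'Hôpital: lim (125*v - 25 + 25*e^(-5*v))/(12*v^2), still 0/0.
Apply L'Hôpital: lim (125 - 125*e^(-5*v))/(24*v), still 0/0.
After 4 applications of L'Hôpital's rule the quotient is (625*e^(-5*v))/(24); substituting v = 0 gives 625/24.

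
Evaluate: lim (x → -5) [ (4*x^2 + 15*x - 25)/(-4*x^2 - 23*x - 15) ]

-25/17

At x = -5 both the top and bottom vanish — a removable singularity. Factoring out (x + 5) from each leaves (4*x - 5)/(-4*x - 3), which at x = -5 equals -25/17.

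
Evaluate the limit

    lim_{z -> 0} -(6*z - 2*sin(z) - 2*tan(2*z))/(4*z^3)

5/4

Substitution gives 0/0 (the numerator vanishes to order 3).
Expand each term to order z^3: the coefficient of z^3 in -2·tan(2z) is -16/3 and in -2·sin(z) is 1/3.
Lower-order terms cancel with the polynomial part, so the numerator is (-5)·z^3 + o(z^3), and the limit is (-5)/(-4) = 5/4.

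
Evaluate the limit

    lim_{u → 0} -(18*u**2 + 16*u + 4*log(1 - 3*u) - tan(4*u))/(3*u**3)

172/9

Substitution gives 0/0 (the numerator vanishes to order 3).
Expand each term to order u^3: the coefficient of u^3 in −tan(4u) is -64/3 and in 4·ln(1 - 3u) is -36.
Lower-order terms cancel with the polynomial part, so the numerator is (-172/3)·u^3 + o(u^3), and the limit is (-172/3)/(-3) = 172/9.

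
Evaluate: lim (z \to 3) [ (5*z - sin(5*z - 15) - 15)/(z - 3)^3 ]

Direct substitution gives 0/0.
Apply L'Hôpital: lim (5 - 5*cos(5*z - 15))/(3*(z - 3)^2), still 0/0.
Apply L'Hôpital: lim (25*sin(5*z - 15))/(6*z - 18), still 0/0.
After 3 applications of L'Hôpital's rule the quotient is (125*cos(5*z - 15))/(6); substituting z = 3 gives 125/6.

125/6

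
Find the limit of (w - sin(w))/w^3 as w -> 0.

1/6

Direct substitution gives 0/0.
Apply L'Hôpital: lim (1 - cos(w))/(3*w^2), still 0/0.
Apply L'Hôpital: lim (sin(w))/(6*w), still 0/0.
After 3 applications of L'Hôpital's rule the quotient is (cos(w))/(6); substituting w = 0 gives 1/6.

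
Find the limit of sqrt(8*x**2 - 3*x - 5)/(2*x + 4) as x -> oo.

For large |x|, √(8*x^2 - 3*x - 5) ≈ √8·|x| and the denominator ≈ 2x.
Since x → +∞, |x| = x, giving √8/(2) = √(2).

√(2)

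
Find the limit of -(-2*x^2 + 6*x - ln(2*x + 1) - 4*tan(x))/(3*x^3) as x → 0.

4/3

Substitution gives 0/0; apply L'Hôpital's rule 3 times.
After differentiating numerator and denominator 3 times the quotient is (16/cos(x)^2 - 24/cos(x)^4 - 16/(2*x + 1)^3)/(-18); at x = 0 this is 4/3.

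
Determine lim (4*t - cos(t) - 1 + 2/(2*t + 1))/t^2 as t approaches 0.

Substitution gives 0/0 (the numerator vanishes to order 2).
Expand each term to order t^2: the coefficient of t^2 in −cos(t) is 1/2 and in 2·1/(1 + 2t) is 8.
Lower-order terms cancel with the polynomial part, so the numerator is (17/2)·t^2 + o(t^2), and the limit is (17/2)/(1) = 17/2.

17/2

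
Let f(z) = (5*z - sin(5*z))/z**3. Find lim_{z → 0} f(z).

Direct substitution gives 0/0.
Apply L'Hôpital: lim (5 - 5*cos(5*z))/(3*z^2), still 0/0.
Apply L'Hôpital: lim (25*sin(5*z))/(6*z), still 0/0.
After 3 applications of L'Hôpital's rule the quotient is (125*cos(5*z))/(6); substituting z = 0 gives 125/6.

125/6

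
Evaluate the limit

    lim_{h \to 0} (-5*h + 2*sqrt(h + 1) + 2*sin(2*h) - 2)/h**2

-1/4

Substitution gives 0/0 (the numerator vanishes to order 2).
Expand each term to order h^2: the coefficient of h^2 in 2·sin(2h) is 0 and in 2·√(1 + h) is -1/4.
Lower-order terms cancel with the polynomial part, so the numerator is (-1/4)·h^2 + o(h^2), and the limit is (-1/4)/(1) = -1/4.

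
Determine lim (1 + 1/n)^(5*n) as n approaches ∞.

Let L be the limit and take ln: ln L = lim (5n)·ln(1 + 1/n) = lim (5n)·(1/n + O(1/n²)) = 5.
Hence L = e^(5).

e^(5)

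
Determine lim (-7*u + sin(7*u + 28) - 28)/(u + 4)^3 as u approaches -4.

Direct substitution gives 0/0.
Apply L'Hôpital: lim (7*cos(7*u + 28) - 7)/(3*(u + 4)^2), still 0/0.
Apply L'Hôpital: lim (-49*sin(7*u + 28))/(6*u + 24), still 0/0.
After 3 applications of L'Hôpital's rule the quotient is (-343*cos(7*u + 28))/(6); substituting u = -4 gives -343/6.

-343/6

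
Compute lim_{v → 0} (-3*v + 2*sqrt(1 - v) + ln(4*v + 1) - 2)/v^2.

-33/4

Substitution gives 0/0 (the numerator vanishes to order 2).
Expand each term to order v^2: the coefficient of v^2 in ln(1 + 4v) is -8 and in 2·√(1 - v) is -1/4.
Lower-order terms cancel with the polynomial part, so the numerator is (-33/4)·v^2 + o(v^2), and the limit is (-33/4)/(1) = -33/4.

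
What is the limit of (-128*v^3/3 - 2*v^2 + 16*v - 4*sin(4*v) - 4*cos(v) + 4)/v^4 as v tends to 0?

Substitution gives 0/0 (the numerator vanishes to order 4).
Expand each term to order v^4: the coefficient of v^4 in -4·sin(4v) is 0 and in -4·cos(v) is -1/6.
Lower-order terms cancel with the polynomial part, so the numerator is (-1/6)·v^4 + o(v^4), and the limit is (-1/6)/(1) = -1/6.

-1/6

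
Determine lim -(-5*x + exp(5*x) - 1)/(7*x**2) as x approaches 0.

-25/14

Direct substitution gives 0/0.
Apply L'Hôpital: lim (5*e^(5*x) - 5)/(-14*x), still 0/0.
After 2 applications of L'Hôpital's rule the quotient is (25*e^(5*x))/(-14); substituting x = 0 gives -25/14.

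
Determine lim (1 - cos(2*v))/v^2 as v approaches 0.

Substitution gives 0/0.
Use (1 − cos u)/u² → 1/2 with u = 2v: the limit is 2²/(2·1) = 2.

2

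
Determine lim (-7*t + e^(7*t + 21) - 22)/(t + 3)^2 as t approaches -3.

Direct substitution gives 0/0.
Apply L'Hôpital: lim (7*e^(7*t + 21) - 7)/(2*t + 6), still 0/0.
After 2 applications of L'Hôpital's rule the quotient is (49*e^(7*t + 21))/(2); substituting t = -3 gives 49/2.

49/2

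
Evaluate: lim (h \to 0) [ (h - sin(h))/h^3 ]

1/6

Direct substitution gives 0/0.
Apply L'Hôpital: lim (1 - cos(h))/(3*h^2), still 0/0.
Apply L'Hôpital: lim (sin(h))/(6*h), still 0/0.
After 3 applications of L'Hôpital's rule the quotient is (cos(h))/(6); substituting h = 0 gives 1/6.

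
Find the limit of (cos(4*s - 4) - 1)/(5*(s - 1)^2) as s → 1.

Direct substitution gives 0/0.
Apply L'Hôpital: lim (-4*sin(4*s - 4))/(10*s - 10), still 0/0.
After 2 applications of L'Hôpital's rule the quotient is (-16*cos(4*s - 4))/(10); substituting s = 1 gives -8/5.

-8/5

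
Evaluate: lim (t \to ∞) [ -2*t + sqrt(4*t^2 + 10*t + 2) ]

This has the form ∞ − ∞. Multiply and divide by the conjugate √(4*t^2 + 10*t + 2) + 2t.
That gives (10t + 2) / (√(4*t^2 + 10*t + 2) + 2t).
Divide numerator and denominator by t: the limit is 10/(2·2) = 5/2.

5/2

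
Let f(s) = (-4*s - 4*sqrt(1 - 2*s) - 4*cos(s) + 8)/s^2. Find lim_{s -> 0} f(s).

Substitution gives 0/0; apply L'Hôpital's rule 2 times.
After differentiating numerator and denominator 2 times the quotient is (4*cos(s) + 4/(1 - 2*s)^(3/2))/(2); at s = 0 this is 4.

4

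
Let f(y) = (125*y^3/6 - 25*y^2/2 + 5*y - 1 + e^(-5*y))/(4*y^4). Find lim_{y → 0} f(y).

Direct substitution gives 0/0.
Apply L'Hôpital: lim (125*y^2/2 - 25*y + 5 - 5*e^(-5*y))/(16*y^3), still 0/0.
Apply L'Hôpital: lim (125*y - 25 + 25*e^(-5*y))/(48*y^2), still 0/0.
Apply L'Hôpital: lim (125 - 125*e^(-5*y))/(96*y), still 0/0.
After 4 applications of L'Hôpital's rule the quotient is (625*e^(-5*y))/(96); substituting y = 0 gives 625/96.

625/96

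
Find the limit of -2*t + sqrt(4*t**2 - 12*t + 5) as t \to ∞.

An ∞ − ∞ form. Rationalising with the conjugate, the difference becomes (-12t + 5) / (√(4*t^2 - 12*t + 5) + 2t).
For large t the denominator behaves like 2·2t, so the quotient tends to -12/4 = -3.

-3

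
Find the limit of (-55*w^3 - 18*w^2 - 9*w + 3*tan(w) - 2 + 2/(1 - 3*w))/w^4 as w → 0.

Substitution gives 0/0; apply L'Hôpital's rule 4 times.
After differentiating numerator and denominator 4 times the quotient is (72*tan(w)^3/cos(w)^2 + 48*tan(w)/cos(w)^2 - 3888/(3*w - 1)^5)/(24); at w = 0 this is 162.

162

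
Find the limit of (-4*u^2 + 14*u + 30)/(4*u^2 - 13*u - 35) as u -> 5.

-26/27

At u = 5 both the top and bottom vanish — a removable singularity. Factoring out (u - 5) from each leaves (-4*u - 6)/(4*u + 7), which at u = 5 equals -26/27.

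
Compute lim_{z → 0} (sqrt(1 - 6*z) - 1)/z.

A 0/0 form; rationalise with √(1 - 6z) + √1. This collapses the numerator to -6z, leaving -6/(√(1 - 6z) + √1) → -6/(2√1) = -3.

-3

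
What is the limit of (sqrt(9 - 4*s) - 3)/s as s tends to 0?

Substitution gives 0/0. Multiply numerator and denominator by the conjugate √(9 - 4s) + √9.
The numerator becomes (9 - 4s) − 9 = -4s, so the expression simplifies to -4/(√(9 - 4s) + √9).
Letting s → 0 gives -4/(2√9) = -2/3.

-2/3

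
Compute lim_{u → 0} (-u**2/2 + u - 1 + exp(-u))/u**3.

Direct substitution gives 0/0.
Apply L'Hôpital: lim (-u + 1 - e^(-u))/(3*u^2), still 0/0.
Apply L'Hôpital: lim (-1 + e^(-u))/(6*u), still 0/0.
After 3 applications of L'Hôpital's rule the quotient is (-e^(-u))/(6); substituting u = 0 gives -1/6.

-1/6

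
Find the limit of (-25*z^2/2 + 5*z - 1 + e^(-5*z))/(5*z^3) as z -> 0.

-25/6

Direct substitution gives 0/0.
Apply L'Hôpital: lim (-25*z + 5 - 5*e^(-5*z))/(15*z^2), still 0/0.
Apply L'Hôpital: lim (-25 + 25*e^(-5*z))/(30*z), still 0/0.
After 3 applications of L'Hôpital's rule the quotient is (-125*e^(-5*z))/(30); substituting z = 0 gives -25/6.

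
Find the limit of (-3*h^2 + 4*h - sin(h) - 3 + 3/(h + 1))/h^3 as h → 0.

-17/6

Substitution gives 0/0 (the numerator vanishes to order 3).
Expand each term to order h^3: the coefficient of h^3 in 3·1/(1 + h) is -3 and in −sin(h) is 1/6.
Lower-order terms cancel with the polynomial part, so the numerator is (-17/6)·h^3 + o(h^3), and the limit is (-17/6)/(1) = -17/6.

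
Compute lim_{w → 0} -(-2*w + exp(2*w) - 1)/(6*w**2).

-1/3

Direct substitution gives 0/0.
Apply L'Hôpital: lim (2*e^(2*w) - 2)/(-12*w), still 0/0.
After 2 applications of L'Hôpital's rule the quotient is (4*e^(2*w))/(-12); substituting w = 0 gives -1/3.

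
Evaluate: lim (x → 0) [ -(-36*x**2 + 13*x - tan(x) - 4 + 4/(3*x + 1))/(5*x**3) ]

Substitution gives 0/0; apply L'Hôpital's rule 3 times.
After differentiating numerator and denominator 3 times the quotient is (4/cos(x)^2 - 6/cos(x)^4 - 648/(3*x + 1)^4)/(-30); at x = 0 this is 65/3.

65/3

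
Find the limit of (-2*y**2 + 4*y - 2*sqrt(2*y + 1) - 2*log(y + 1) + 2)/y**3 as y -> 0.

-5/3

Substitution gives 0/0; apply L'Hôpital's rule 3 times.
After differentiating numerator and denominator 3 times the quotient is (-6/(2*y + 1)^(5/2) - 4/(y + 1)^3)/(6); at y = 0 this is -5/3.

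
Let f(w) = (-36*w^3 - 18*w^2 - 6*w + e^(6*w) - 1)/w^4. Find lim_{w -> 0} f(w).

Direct substitution gives 0/0.
Apply L'Hôpital: lim (-108*w^2 - 36*w + 6*e^(6*w) - 6)/(4*w^3), still 0/0.
Apply L'Hôpital: lim (-216*w + 36*e^(6*w) - 36)/(12*w^2), still 0/0.
Apply L'Hôpital: lim (216*e^(6*w) - 216)/(24*w), still 0/0.
After 4 applications of L'Hôpital's rule the quotient is (1296*e^(6*w))/(24); substituting w = 0 gives 54.

54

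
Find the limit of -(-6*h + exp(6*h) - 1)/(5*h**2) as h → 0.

Direct substitution gives 0/0.
Apply L'Hôpital: lim (6*e^(6*h) - 6)/(-10*h), still 0/0.
After 2 applications of L'Hôpital's rule the quotient is (36*e^(6*h))/(-10); substituting h = 0 gives -18/5.

-18/5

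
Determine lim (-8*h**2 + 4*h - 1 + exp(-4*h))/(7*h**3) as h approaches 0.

Direct substitution gives 0/0.
Apply L'Hôpital: lim (-16*h + 4 - 4*e^(-4*h))/(21*h^2), still 0/0.
Apply L'Hôpital: lim (-16 + 16*e^(-4*h))/(42*h), still 0/0.
After 3 applications of L'Hôpital's rule the quotient is (-64*e^(-4*h))/(42); substituting h = 0 gives -32/21.

-32/21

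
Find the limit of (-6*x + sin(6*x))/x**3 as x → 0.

Direct substitution gives 0/0.
Apply L'Hôpital: lim (6*cos(6*x) - 6)/(3*x^2), still 0/0.
Apply L'Hôpital: lim (-36*sin(6*x))/(6*x), still 0/0.
After 3 applications of L'Hôpital's rule the quotient is (-216*cos(6*x))/(6); substituting x = 0 gives -36.

-36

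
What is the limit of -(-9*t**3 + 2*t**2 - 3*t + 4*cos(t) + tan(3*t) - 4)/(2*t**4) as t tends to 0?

-1/12

Substitution gives 0/0 (the numerator vanishes to order 4).
Expand each term to order t^4: the coefficient of t^4 in 4·cos(t) is 1/6 and in tan(3t) is 0.
Lower-order terms cancel with the polynomial part, so the numerator is (1/6)·t^4 + o(t^4), and the limit is (1/6)/(-2) = -1/12.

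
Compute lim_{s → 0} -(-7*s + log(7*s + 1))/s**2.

Direct substitution gives 0/0.
Apply L'Hôpital: lim (-7 + 7/(7*s + 1))/(-2*s), still 0/0.
After 2 applications of L'Hôpital's rule the quotient is (-49/(7*s + 1)^2)/(-2); substituting s = 0 gives 49/2.

49/2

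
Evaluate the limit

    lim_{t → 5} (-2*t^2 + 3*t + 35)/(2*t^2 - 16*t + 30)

-17/4

Since t = 5 makes numerator and denominator zero, (t - 5) divides both.
Cancelling it gives (-2*t - 7)/(2*t - 6); now plug in t = 5 to get -17/4.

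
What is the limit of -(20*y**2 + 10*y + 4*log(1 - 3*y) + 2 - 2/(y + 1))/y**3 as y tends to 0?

34

Substitution gives 0/0; apply L'Hôpital's rule 3 times.
After differentiating numerator and denominator 3 times the quotient is (216/(3*y - 1)^3 + 12/(y + 1)^4)/(-6); at y = 0 this is 34.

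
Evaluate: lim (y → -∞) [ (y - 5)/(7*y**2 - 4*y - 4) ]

The denominator has degree 2 and the numerator degree 1. Dividing numerator and denominator by y^2 sends every term to 0 except the leading denominator term, so the limit is 0.

0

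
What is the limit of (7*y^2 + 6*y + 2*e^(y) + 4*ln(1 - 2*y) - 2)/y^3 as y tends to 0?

-31/3

Substitution gives 0/0 (the numerator vanishes to order 3).
Expand each term to order y^3: the coefficient of y^3 in 4·ln(1 - 2y) is -32/3 and in 2·e^(y) is 1/3.
Lower-order terms cancel with the polynomial part, so the numerator is (-31/3)·y^3 + o(y^3), and the limit is (-31/3)/(1) = -31/3.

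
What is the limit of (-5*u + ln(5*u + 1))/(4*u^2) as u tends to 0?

Direct substitution gives 0/0.
Apply L'Hôpital: lim (-5 + 5/(5*u + 1))/(8*u), still 0/0.
After 2 applications of L'Hôpital's rule the quotient is (-25/(5*u + 1)^2)/(8); substituting u = 0 gives -25/8.

-25/8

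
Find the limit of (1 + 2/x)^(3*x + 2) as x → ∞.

e^(6)

Write it as [(1 + 2/x)^x]^(3) · (1 + 2/x)^(2). The bracketed term tends to e^(2) and the second factor to 1, so the limit is e^(6).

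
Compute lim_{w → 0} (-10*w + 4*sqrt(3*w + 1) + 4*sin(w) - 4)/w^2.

Substitution gives 0/0 (the numerator vanishes to order 2).
Expand each term to order w^2: the coefficient of w^2 in 4·sin(w) is 0 and in 4·√(1 + 3w) is -9/2.
Lower-order terms cancel with the polynomial part, so the numerator is (-9/2)·w^2 + o(w^2), and the limit is (-9/2)/(1) = -9/2.

-9/2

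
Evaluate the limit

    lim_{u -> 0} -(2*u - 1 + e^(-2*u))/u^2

Direct substitution gives 0/0.
Apply L'Hôpital: lim (2 - 2*e^(-2*u))/(-2*u), still 0/0.
After 2 applications of L'Hôpital's rule the quotient is (4*e^(-2*u))/(-2); substituting u = 0 gives -2.

-2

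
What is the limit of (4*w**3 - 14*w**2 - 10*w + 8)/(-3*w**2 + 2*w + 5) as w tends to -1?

15/4

Since w = -1 makes numerator and denominator zero, (w + 1) divides both.
Cancelling it gives (4*w^2 - 18*w + 8)/(5 - 3*w); now plug in w = -1 to get 15/4.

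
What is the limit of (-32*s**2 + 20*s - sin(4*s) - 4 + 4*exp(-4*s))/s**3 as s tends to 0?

Substitution gives 0/0; apply L'Hôpital's rule 3 times.
After differentiating numerator and denominator 3 times the quotient is (64*cos(4*s) - 256*e^(-4*s))/(6); at s = 0 this is -32.

-32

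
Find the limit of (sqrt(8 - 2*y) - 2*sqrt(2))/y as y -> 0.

A 0/0 form; rationalise with √(8 - 2y) + √8. This collapses the numerator to -2y, leaving -2/(√(8 - 2y) + √8) → -2/(2√8) = -√(2)/4.

-√(2)/4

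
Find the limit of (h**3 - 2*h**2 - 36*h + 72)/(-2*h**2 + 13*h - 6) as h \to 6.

-48/11

Direct substitution gives 0/0, so factor. Both numerator and denominator have (h - 6) as a factor.
After cancelling, the expression reduces to (h^2 + 4*h - 12)/(1 - 2*h).
Substituting h = 6 gives -48/11.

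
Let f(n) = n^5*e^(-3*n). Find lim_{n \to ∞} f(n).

Write as n^5/e^{3n}, an ∞/∞ form.
Exponential growth dominates any polynomial, so repeated L'Hôpital (or the standard result) gives 0.

0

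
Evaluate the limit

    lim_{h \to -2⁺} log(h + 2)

-∞

As h → -2⁺, h + 2 → 0⁺ and ln(h + 2) → −∞.
Multiplying by 1 gives -∞.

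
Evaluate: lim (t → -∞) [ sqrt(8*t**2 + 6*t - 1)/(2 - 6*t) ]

For large |t|, √(8*t^2 + 6*t - 1) ≈ √8·|t| and the denominator ≈ -6t.
Since t → −∞, |t| = −t, giving −√8/(-6) = √(2)/3.

√(2)/3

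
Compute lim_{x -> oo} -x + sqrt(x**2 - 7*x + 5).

-7/2

An ∞ − ∞ form. Rationalising with the conjugate, the difference becomes (-7x + 5) / (√(x^2 - 7*x + 5) + x).
For large x the denominator behaves like 2·x, so the quotient tends to -7/2 = -7/2.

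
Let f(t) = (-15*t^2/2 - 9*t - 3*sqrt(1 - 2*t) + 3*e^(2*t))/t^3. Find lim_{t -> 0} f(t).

Substitution gives 0/0; apply L'Hôpital's rule 3 times.
After differentiating numerator and denominator 3 times the quotient is (24*e^(2*t) + 9/(1 - 2*t)^(5/2))/(6); at t = 0 this is 11/2.

11/2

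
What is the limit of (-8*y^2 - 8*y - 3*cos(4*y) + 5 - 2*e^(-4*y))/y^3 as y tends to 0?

Substitution gives 0/0; apply L'Hôpital's rule 3 times.
After differentiating numerator and denominator 3 times the quotient is (-192*sin(4*y) + 128*e^(-4*y))/(6); at y = 0 this is 64/3.

64/3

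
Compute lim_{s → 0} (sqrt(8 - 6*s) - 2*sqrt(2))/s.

-3*√(2)/4

A 0/0 form; rationalise with √(8 - 6s) + √8. This collapses the numerator to -6s, leaving -6/(√(8 - 6s) + √8) → -6/(2√8) = -3*√(2)/4.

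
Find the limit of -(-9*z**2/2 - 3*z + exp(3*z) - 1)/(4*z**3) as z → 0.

Direct substitution gives 0/0.
Apply L'Hôpital: lim (-9*z + 3*e^(3*z) - 3)/(-12*z^2), still 0/0.
Apply L'Hôpital: lim (9*e^(3*z) - 9)/(-24*z), still 0/0.
After 3 applications of L'Hôpital's rule the quotient is (27*e^(3*z))/(-24); substituting z = 0 gives -9/8.

-9/8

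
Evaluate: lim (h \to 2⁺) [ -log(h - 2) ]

∞

As h → 2⁺, h - 2 → 0⁺ and ln(h - 2) → −∞.
Multiplying by -1 gives ∞.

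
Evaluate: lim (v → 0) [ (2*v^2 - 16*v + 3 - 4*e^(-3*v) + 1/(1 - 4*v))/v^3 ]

Substitution gives 0/0 (the numerator vanishes to order 3).
Expand each term to order v^3: the coefficient of v^3 in -4·e^(-3v) is 18 and in 1/(1 - 4v) is 64.
Lower-order terms cancel with the polynomial part, so the numerator is (82)·v^3 + o(v^3), and the limit is (82)/(1) = 82.

82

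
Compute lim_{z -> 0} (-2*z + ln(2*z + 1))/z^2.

Direct substitution gives 0/0.
Apply L'Hôpital: lim (-2 + 2/(2*z + 1))/(2*z), still 0/0.
After 2 applications of L'Hôpital's rule the quotient is (-4/(2*z + 1)^2)/(2); substituting z = 0 gives -2.

-2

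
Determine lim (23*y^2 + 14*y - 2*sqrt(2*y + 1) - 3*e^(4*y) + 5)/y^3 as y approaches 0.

-33

Substitution gives 0/0; apply L'Hôpital's rule 3 times.
After differentiating numerator and denominator 3 times the quotient is (-192*e^(4*y) - 6/(2*y + 1)^(5/2))/(6); at y = 0 this is -33.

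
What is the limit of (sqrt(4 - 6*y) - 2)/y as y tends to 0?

-3/2

A 0/0 form; rationalise with √(4 - 6y) + √4. This collapses the numerator to -6y, leaving -6/(√(4 - 6y) + √4) → -6/(2√4) = -3/2.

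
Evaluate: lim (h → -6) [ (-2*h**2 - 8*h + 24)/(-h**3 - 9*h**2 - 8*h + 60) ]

Direct substitution gives 0/0, so factor. Both numerator and denominator have (h + 6) as a factor.
After cancelling, the expression reduces to (4 - 2*h)/(-h^2 - 3*h + 10).
Substituting h = -6 gives -2.

-2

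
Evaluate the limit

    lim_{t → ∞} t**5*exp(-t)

Write as t^5/e^{1t}, an ∞/∞ form.
Exponential growth dominates any polynomial, so repeated L'Hôpital (or the standard result) gives 0.

0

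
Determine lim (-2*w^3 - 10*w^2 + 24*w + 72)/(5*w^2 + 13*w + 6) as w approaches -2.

-40/7

Direct substitution gives 0/0, so factor. Both numerator and denominator have (w + 2) as a factor.
After cancelling, the expression reduces to (-2*w^2 - 6*w + 36)/(5*w + 3).
Substituting w = -2 gives -40/7.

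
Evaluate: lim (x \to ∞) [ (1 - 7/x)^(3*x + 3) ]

e^(-21)

Let L be the limit and take ln: ln L = lim (3x + 3)·ln(1 - 7/x) = lim (3x + 3)·(-7/x + O(1/x²)) = -21.
Hence L = e^(-21).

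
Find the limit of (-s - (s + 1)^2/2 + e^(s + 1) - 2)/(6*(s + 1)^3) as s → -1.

Direct substitution gives 0/0.
Apply L'Hôpital: lim (-s + e^(s + 1) - 2)/(18*(s + 1)^2), still 0/0.
Apply L'Hôpital: lim (e^(s + 1) - 1)/(36*s + 36), still 0/0.
After 3 applications of L'Hôpital's rule the quotient is (e^(s + 1))/(36); substituting s = -1 gives 1/36.

1/36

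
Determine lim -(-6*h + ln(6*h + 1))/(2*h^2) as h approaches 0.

Direct substitution gives 0/0.
Apply L'Hôpital: lim (-6 + 6/(6*h + 1))/(-4*h), still 0/0.
After 2 applications of L'Hôpital's rule the quotient is (-36/(6*h + 1)^2)/(-4); substituting h = 0 gives 9.

9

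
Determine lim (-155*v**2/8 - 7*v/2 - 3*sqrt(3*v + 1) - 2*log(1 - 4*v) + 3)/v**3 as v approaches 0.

Substitution gives 0/0 (the numerator vanishes to order 3).
Expand each term to order v^3: the coefficient of v^3 in -2·ln(1 - 4v) is 128/3 and in -3·√(1 + 3v) is -81/16.
Lower-order terms cancel with the polynomial part, so the numerator is (1805/48)·v^3 + o(v^3), and the limit is (1805/48)/(1) = 1805/48.

1805/48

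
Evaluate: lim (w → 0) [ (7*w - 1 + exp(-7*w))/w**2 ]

Direct substitution gives 0/0.
Apply L'Hôpital: lim (7 - 7*e^(-7*w))/(2*w), still 0/0.
After 2 applications of L'Hôpital's rule the quotient is (49*e^(-7*w))/(2); substituting w = 0 gives 49/2.

49/2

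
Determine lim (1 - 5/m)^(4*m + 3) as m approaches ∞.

e^(-20)

Let L be the limit and take ln: ln L = lim (4m + 3)·ln(1 - 5/m) = lim (4m + 3)·(-5/m + O(1/m²)) = -20.
Hence L = e^(-20).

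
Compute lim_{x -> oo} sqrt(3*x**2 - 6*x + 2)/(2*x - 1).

√(3)/2

For large |x|, √(3*x^2 - 6*x + 2) ≈ √3·|x| and the denominator ≈ 2x.
Since x → +∞, |x| = x, giving √3/(2) = √(3)/2.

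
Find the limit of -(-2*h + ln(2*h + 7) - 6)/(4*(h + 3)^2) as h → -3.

Direct substitution gives 0/0.
Apply L'Hôpital: lim (-2 + 2/(2*h + 7))/(-8*h - 24), still 0/0.
After 2 applications of L'Hôpital's rule the quotient is (-4/(2*h + 7)^2)/(-8); substituting h = -3 gives 1/2.

1/2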